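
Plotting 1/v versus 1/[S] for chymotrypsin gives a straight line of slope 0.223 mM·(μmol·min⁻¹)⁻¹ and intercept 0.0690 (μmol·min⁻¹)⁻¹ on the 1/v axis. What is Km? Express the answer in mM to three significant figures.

y-intercept = 1/Vmax ⇒ Vmax = 14.5 μmol·min⁻¹; slope = Km/Vmax ⇒ Km = slope × Vmax.
Km = 0.223 × 14.5 = 3.23 mM.

3.23 mM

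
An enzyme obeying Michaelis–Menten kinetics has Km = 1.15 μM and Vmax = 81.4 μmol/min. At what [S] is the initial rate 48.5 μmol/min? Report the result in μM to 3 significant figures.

1.70 μM

Rearranging v = Vmax[S]/(Km+[S]) gives [S] = Km·v/(Vmax − v).
[S] = 1.15 × 48.5 / (81.4 − 48.5) = 55.78/32.90 = 1.70 μM.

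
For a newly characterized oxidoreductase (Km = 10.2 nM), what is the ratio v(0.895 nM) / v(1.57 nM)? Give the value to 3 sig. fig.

0.605

The fractional saturations are [S]/(Km+[S]) = 1.57/11.77 = 0.1334 and 0.895/11.10 = 0.08067.
v₂/v₁ is just their ratio: 0.08067/0.1334 = 0.605.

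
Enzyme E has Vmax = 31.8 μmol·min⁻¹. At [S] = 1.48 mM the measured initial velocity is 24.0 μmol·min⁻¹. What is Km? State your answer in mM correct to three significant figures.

From v = Vmax[S]/(Km+[S]), Km = [S](Vmax − v)/v.
Km = 1.48 × (31.8 − 24.0) / 24.0 = 11.54/24.0 = 0.481 mM.

0.481 mM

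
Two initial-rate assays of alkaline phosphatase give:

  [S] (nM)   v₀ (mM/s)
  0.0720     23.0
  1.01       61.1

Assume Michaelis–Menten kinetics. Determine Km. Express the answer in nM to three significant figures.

0.147 nM

From v = Vmax[S]/(Km+[S]), each point gives Vmax = v(Km+[S])/[S].
Equating: 23.0(Km+0.0720)/0.0720 = 61.1(Km+1.01)/1.01.
319.4·Km + 23.0 = 60.50·Km + 61.1, so (319.4 − 60.50)·Km = 61.1 − 23.0.
Km = 38.10/258.9 = 0.147 nM; then Vmax = 23.0(0.147+0.0720)/0.0720 = 70.0 mM/s.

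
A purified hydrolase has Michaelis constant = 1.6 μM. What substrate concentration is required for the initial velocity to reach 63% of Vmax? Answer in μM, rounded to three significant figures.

2.72 μM

v/Vmax = [S]/(Km+[S]) = 0.63, so [S] = Km·0.63/(1 − 0.63) = 1.6 × 1.703.
[S] = 2.72 μM.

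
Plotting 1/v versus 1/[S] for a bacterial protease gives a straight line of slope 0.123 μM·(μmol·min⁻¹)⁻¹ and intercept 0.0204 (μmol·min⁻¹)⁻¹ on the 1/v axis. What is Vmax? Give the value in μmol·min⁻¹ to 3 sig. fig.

The y-intercept of a Lineweaver–Burk plot equals 1/Vmax, so Vmax = 1/0.0204 = 49.0 μmol·min⁻¹.

49.0 μmol·min⁻¹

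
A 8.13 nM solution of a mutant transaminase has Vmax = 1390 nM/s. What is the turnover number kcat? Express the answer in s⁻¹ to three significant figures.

kcat = Vmax/[E]total = 1390 nM/s / 8.13 nM = 171 s⁻¹.

171 s⁻¹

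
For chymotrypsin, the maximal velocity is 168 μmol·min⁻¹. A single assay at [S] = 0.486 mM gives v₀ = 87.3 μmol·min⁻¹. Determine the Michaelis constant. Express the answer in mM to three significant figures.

From v = Vmax[S]/(Km+[S]), Km = [S](Vmax − v)/v.
Km = 0.486 × (168 − 87.3) / 87.3 = 39.22/87.3 = 0.449 mM.

0.449 mM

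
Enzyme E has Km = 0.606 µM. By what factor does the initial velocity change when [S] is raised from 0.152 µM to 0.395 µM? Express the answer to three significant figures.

Since Vmax cancels, v₂/v₁ = [S]₂(Km+[S]₁) / [S]₁(Km+[S]₂).
= 0.395×(0.606+0.152) / (0.152×(0.606+0.395)) = 0.2994/0.1522 = 1.97.

1.97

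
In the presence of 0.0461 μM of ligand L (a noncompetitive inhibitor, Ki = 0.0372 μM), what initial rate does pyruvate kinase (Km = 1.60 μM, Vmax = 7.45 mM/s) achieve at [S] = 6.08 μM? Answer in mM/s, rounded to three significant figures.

2.63 mM/s

With α = 1 + [I]/Ki = 1 + 0.0461/0.0372 = 2.239, the noncompetitive rate law is v = (Vmax/α)·[S] / (Km + [S]).
v = (7.45/2.239)×6.08 / (1.60 + 6.08) = 20.23/7.680 = 2.63 mM/s.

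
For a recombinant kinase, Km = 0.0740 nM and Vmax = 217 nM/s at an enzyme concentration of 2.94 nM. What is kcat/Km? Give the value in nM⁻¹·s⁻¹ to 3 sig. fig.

kcat = Vmax/[E]total = 217/2.94 = 73.8 s⁻¹.
kcat/Km = 73.8/0.0740 = 997 nM⁻¹·s⁻¹.

997 nM⁻¹·s⁻¹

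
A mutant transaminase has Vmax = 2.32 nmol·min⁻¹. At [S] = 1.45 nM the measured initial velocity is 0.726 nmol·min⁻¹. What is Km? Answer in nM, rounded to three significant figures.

From v = Vmax[S]/(Km+[S]), Km = [S](Vmax − v)/v.
Km = 1.45 × (2.32 − 0.726) / 0.726 = 2.311/0.726 = 3.18 nM.

3.18 nM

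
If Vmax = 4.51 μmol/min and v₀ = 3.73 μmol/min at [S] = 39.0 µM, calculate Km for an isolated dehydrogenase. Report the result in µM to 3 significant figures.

v/Vmax = 3.73/4.51 = 0.8271 = [S]/(Km+[S]).
So Km + [S] = [S]/0.8271 = 47.16 µM, giving Km = 47.16 − 39.0 = 8.16 µM.

8.16 µM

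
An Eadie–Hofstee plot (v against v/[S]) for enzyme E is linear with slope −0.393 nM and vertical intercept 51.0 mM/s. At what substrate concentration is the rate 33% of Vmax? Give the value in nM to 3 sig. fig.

The Eadie–Hofstee slope gives Km = 0.393 nM (slope = −Km).
v/Vmax = [S]/(Km+[S]) = 0.33 ⇒ [S] = Km·0.33/(1−0.33) = 0.393 × 0.4925 = 0.194 nM.

0.194 nM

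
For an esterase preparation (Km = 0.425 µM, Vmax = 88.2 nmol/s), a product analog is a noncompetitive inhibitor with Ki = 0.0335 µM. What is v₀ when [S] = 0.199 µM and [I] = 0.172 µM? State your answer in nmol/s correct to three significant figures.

α = 1 + [I]/Ki = 1 + 0.172/0.0335 = 6.134.
For a noncompetitive inhibitor, Vmax is reduced to Vmax/α while Km is unchanged: Km,app = 0.425 µM, Vmax,app = 14.4 nmol/s.
v = Vmax,app·[S]/(Km,app + [S]) = 14.4 × 0.199/(0.425 + 0.199) = 4.59 nmol/s.

4.59 nmol/s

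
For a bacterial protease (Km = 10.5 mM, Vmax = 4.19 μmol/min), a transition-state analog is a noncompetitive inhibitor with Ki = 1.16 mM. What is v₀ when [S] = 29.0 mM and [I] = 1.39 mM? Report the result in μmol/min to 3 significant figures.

1.40 μmol/min

With α = 1 + [I]/Ki = 1 + 1.39/1.16 = 2.198, the noncompetitive rate law is v = (Vmax/α)·[S] / (Km + [S]).
v = (4.19/2.198)×29.0 / (10.5 + 29.0) = 55.28/39.50 = 1.40 μmol/min.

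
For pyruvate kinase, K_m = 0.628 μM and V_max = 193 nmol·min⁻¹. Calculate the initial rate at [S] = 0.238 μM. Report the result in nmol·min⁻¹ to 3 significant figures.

v = Vmax·[S]/(Km + [S]) = 193 × 0.238 / (0.628 + 0.238)
  = 45.93 / 0.8660 = 53.0 nmol·min⁻¹.

53.0 nmol·min⁻¹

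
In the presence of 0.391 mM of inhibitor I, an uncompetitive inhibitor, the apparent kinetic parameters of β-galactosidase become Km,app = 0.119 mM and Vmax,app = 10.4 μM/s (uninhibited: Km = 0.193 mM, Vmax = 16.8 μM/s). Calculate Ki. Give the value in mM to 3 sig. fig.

0.635 mM

Uncompetitive: Vmax,app = Vmax/α (and Km,app = Km/α) with α = 1 + [I]/Ki.
α = Vmax/Vmax,app = 16.8/10.4 = 1.615.
Ki = [I]/(α − 1) = 0.391/0.6154 = 0.635 mM.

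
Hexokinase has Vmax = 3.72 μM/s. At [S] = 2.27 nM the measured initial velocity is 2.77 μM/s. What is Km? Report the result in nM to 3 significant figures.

0.779 nM

From v = Vmax[S]/(Km+[S]), Km = [S](Vmax − v)/v.
Km = 2.27 × (3.72 − 2.77) / 2.77 = 2.157/2.77 = 0.779 nM.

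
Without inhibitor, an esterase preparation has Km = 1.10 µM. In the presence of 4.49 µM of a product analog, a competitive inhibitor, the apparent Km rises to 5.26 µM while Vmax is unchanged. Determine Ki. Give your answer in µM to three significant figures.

1.19 µM

Competitive: Km,app = α·Km with α = 1 + [I]/Ki.
α = Km,app/Km = 5.26/1.10 = 4.782.
Ki = [I]/(α − 1) = 4.49/3.782 = 1.19 µM.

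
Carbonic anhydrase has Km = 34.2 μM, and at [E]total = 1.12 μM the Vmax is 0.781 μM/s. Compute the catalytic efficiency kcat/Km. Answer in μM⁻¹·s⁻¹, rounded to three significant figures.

kcat = Vmax/[E]total = 0.781/1.12 = 0.697 s⁻¹.
kcat/Km = 0.697/34.2 = 0.0204 μM⁻¹·s⁻¹.

0.0204 μM⁻¹·s⁻¹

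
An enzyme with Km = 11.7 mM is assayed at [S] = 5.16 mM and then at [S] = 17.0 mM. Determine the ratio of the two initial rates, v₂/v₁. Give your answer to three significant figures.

Since Vmax cancels, v₂/v₁ = [S]₂(Km+[S]₁) / [S]₁(Km+[S]₂).
= 17.0×(11.7+5.16) / (5.16×(11.7+17.0)) = 286.6/148.1 = 1.94.

1.94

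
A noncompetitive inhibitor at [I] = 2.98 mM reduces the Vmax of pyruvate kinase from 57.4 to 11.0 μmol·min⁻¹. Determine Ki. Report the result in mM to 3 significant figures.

0.706 mM

Noncompetitive: Vmax,app = Vmax/α with α = 1 + [I]/Ki.
α = Vmax/Vmax,app = 57.4/11.0 = 5.218.
Since α = 1 + [I]/Ki, [I]/Ki = 5.218 − 1 = 4.218 and Ki = 2.98/4.218 = 0.706 mM.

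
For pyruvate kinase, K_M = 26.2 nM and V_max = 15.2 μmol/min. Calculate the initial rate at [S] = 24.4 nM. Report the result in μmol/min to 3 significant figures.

7.33 μmol/min

[S]/(Km+[S]) = 24.4/50.60 = 0.4822, the fractional saturation.
v = 0.4822 × Vmax = 0.4822 × 15.2 = 7.33 μmol/min.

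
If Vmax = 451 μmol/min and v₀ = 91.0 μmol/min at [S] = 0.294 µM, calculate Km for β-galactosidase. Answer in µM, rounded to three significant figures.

v/Vmax = 91.0/451 = 0.2018 = [S]/(Km+[S]).
So Km + [S] = [S]/0.2018 = 1.457 µM, giving Km = 1.457 − 0.294 = 1.16 µM.

1.16 µM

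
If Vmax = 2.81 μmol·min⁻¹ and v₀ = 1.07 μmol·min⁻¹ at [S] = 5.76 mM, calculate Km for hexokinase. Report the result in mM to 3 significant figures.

9.37 mM

From v = Vmax[S]/(Km+[S]), Km = [S](Vmax − v)/v.
Km = 5.76 × (2.81 − 1.07) / 1.07 = 10.02/1.07 = 9.37 mM.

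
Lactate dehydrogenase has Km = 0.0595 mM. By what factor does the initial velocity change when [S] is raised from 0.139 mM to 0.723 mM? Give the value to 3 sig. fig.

The fractional saturations are [S]/(Km+[S]) = 0.139/0.1985 = 0.7003 and 0.723/0.7825 = 0.9240.
v₂/v₁ is just their ratio: 0.9240/0.7003 = 1.32.

1.32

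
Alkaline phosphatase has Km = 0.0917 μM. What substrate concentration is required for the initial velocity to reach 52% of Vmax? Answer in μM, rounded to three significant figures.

v/Vmax = [S]/(Km+[S]) = 0.52, so [S] = Km·0.52/(1 − 0.52) = 0.0917 × 1.083.
[S] = 0.0993 μM.

0.0993 μM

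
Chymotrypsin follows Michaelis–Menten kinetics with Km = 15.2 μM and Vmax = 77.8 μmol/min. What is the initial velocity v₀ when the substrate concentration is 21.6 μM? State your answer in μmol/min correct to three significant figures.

45.7 μmol/min

v = Vmax·[S]/(Km + [S]) = 77.8 × 21.6 / (15.2 + 21.6)
  = 1680 / 36.80 = 45.7 μmol/min.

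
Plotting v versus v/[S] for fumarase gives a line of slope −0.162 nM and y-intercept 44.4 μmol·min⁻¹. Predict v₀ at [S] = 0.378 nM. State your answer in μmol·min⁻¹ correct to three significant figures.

31.1 μmol·min⁻¹

In the Eadie–Hofstee form v = Vmax − Km·(v/[S]), the slope is −Km and the intercept is Vmax, so Km = 0.162 nM and Vmax = 44.4 μmol·min⁻¹.
v = 44.4 × 0.378/(0.162 + 0.378) = 31.1 μmol·min⁻¹.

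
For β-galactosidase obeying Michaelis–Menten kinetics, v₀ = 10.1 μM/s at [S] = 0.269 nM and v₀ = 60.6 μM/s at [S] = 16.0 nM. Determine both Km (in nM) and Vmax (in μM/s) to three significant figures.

In reciprocal form, 1/v = (Km/Vmax)·(1/[S]) + 1/Vmax. The two points give (1/[S], 1/v) = (3.717, 0.09901) and (0.06250, 0.01650).
Slope = (0.09901 − 0.01650)/(3.717 − 0.06250) = 0.02257; intercept = 0.09901 − 0.02257×3.717 = 0.01509.
Vmax = 1/intercept = 66.3 μM/s; Km = slope × Vmax = 0.02257 × 66.3 = 1.50 nM.

Km = 1.50 nM; Vmax = 66.3 μM/s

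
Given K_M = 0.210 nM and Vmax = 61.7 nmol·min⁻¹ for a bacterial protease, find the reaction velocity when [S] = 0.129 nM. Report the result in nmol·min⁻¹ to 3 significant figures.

v = Vmax·[S]/(Km + [S]) = 61.7 × 0.129 / (0.210 + 0.129)
  = 7.959 / 0.3390 = 23.5 nmol·min⁻¹.

23.5 nmol·min⁻¹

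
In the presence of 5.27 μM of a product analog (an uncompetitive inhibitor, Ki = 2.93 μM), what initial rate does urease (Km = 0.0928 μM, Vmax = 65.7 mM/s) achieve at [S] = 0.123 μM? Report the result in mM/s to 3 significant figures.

18.5 mM/s

With α = 1 + [I]/Ki = 1 + 5.27/2.93 = 2.799, the uncompetitive rate law is v = (Vmax/α)·[S] / (Km/α + [S]).
v = (65.7/2.799)×0.123 / (0.0928/2.799 + 0.123) = 2.888/0.1562 = 18.5 mM/s.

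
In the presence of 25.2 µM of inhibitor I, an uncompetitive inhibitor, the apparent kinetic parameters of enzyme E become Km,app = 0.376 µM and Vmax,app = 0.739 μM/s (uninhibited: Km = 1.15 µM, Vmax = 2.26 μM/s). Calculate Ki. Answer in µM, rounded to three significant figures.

12.2 µM

Uncompetitive: Vmax,app = Vmax/α (and Km,app = Km/α) with α = 1 + [I]/Ki.
α = Vmax/Vmax,app = 2.26/0.739 = 3.058.
Since α = 1 + [I]/Ki, [I]/Ki = 3.058 − 1 = 2.058 and Ki = 25.2/2.058 = 12.2 µM.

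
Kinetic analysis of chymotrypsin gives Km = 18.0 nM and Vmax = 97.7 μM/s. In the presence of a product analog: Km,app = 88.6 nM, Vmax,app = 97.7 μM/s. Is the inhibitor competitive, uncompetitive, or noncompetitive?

Km increases (18.0 → 88.6 nM) while Vmax is unchanged — the hallmark of competitive inhibition.

competitive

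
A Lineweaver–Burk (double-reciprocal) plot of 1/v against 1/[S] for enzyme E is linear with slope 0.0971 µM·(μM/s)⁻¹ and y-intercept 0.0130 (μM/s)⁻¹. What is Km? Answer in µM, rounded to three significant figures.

7.47 µM

y-intercept = 1/Vmax ⇒ Vmax = 76.9 μM/s; slope = Km/Vmax ⇒ Km = slope × Vmax.
Km = 0.0971 × 76.9 = 7.47 µM.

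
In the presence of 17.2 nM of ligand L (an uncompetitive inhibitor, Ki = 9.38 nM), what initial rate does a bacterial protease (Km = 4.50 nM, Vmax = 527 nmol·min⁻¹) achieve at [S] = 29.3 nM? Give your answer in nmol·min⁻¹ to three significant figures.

176 nmol·min⁻¹

With α = 1 + [I]/Ki = 1 + 17.2/9.38 = 2.834, the uncompetitive rate law is v = (Vmax/α)·[S] / (Km/α + [S]).
v = (527/2.834)×29.3 / (4.50/2.834 + 29.3) = 5449/30.89 = 176 nmol·min⁻¹.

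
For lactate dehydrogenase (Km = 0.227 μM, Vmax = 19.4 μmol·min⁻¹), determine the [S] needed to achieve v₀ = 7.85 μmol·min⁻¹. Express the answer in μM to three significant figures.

Rearranging v = Vmax[S]/(Km+[S]) gives [S] = Km·v/(Vmax − v).
[S] = 0.227 × 7.85 / (19.4 − 7.85) = 1.782/11.55 = 0.154 μM.

0.154 μM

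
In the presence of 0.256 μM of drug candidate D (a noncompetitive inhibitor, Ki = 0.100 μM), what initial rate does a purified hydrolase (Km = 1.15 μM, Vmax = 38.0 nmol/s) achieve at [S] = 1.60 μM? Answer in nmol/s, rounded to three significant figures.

α = 1 + [I]/Ki = 1 + 0.256/0.100 = 3.560.
For a noncompetitive inhibitor, Vmax is reduced to Vmax/α while Km is unchanged: Km,app = 1.15 μM, Vmax,app = 10.7 nmol/s.
v = Vmax,app·[S]/(Km,app + [S]) = 10.7 × 1.60/(1.15 + 1.60) = 6.21 nmol/s.

6.21 nmol/s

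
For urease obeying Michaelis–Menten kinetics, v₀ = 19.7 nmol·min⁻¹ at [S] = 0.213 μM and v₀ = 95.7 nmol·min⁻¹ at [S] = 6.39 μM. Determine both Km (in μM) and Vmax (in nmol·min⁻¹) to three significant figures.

Km = 0.980 μM; Vmax = 110 nmol·min⁻¹

In reciprocal form, 1/v = (Km/Vmax)·(1/[S]) + 1/Vmax. The two points give (1/[S], 1/v) = (4.695, 0.05076) and (0.1565, 0.01045).
Slope = (0.05076 − 0.01045)/(4.695 − 0.1565) = 0.008883; intercept = 0.05076 − 0.008883×4.695 = 0.009059.
Vmax = 1/intercept = 110 nmol·min⁻¹; Km = slope × Vmax = 0.008883 × 110 = 0.980 μM.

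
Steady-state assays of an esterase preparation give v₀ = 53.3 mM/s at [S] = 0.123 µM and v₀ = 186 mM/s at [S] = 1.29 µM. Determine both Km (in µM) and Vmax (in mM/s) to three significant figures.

Km = 0.459 µM; Vmax = 252 mM/s

From v = Vmax[S]/(Km+[S]), each point gives Vmax = v(Km+[S])/[S].
Equating: 53.3(Km+0.123)/0.123 = 186(Km+1.29)/1.29.
433.3·Km + 53.3 = 144.2·Km + 186, so (433.3 − 144.2)·Km = 186 − 53.3.
Km = 132.7/289.1 = 0.459 µM; then Vmax = 53.3(0.459+0.123)/0.123 = 252 mM/s.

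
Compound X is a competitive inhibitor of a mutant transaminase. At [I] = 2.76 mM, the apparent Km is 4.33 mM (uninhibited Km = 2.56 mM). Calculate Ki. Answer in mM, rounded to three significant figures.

3.99 mM

Competitive: Km,app = α·Km with α = 1 + [I]/Ki.
α = Km,app/Km = 4.33/2.56 = 1.691.
Ki = [I]/(α − 1) = 2.76/0.6914 = 3.99 mM.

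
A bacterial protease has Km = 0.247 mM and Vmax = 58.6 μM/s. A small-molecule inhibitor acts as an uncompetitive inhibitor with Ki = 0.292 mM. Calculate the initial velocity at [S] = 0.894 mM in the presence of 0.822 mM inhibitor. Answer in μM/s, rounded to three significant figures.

With α = 1 + [I]/Ki = 1 + 0.822/0.292 = 3.815, the uncompetitive rate law is v = (Vmax/α)·[S] / (Km/α + [S]).
v = (58.6/3.815)×0.894 / (0.247/3.815 + 0.894) = 13.73/0.9587 = 14.3 μM/s.

14.3 μM/s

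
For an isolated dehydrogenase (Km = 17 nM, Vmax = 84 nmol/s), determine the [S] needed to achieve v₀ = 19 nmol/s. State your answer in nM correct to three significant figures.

4.97 nM

Rearranging v = Vmax[S]/(Km+[S]) gives [S] = Km·v/(Vmax − v).
[S] = 17 × 19 / (84 − 19) = 323.0/65.00 = 4.97 nM.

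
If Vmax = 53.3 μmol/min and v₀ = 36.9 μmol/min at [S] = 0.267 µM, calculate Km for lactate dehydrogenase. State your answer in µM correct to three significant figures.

0.119 µM

From v = Vmax[S]/(Km+[S]), Km = [S](Vmax − v)/v.
Km = 0.267 × (53.3 − 36.9) / 36.9 = 4.379/36.9 = 0.119 µM.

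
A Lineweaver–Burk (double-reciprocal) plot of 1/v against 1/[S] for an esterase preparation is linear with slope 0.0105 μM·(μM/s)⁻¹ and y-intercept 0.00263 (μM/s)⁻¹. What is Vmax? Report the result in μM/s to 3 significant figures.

380 μM/s

The y-intercept of a Lineweaver–Burk plot equals 1/Vmax, so Vmax = 1/0.00263 = 380 μM/s.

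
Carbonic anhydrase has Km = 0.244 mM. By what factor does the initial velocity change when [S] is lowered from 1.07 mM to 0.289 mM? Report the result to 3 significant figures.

0.666

Since Vmax cancels, v₂/v₁ = [S]₂(Km+[S]₁) / [S]₁(Km+[S]₂).
= 0.289×(0.244+1.07) / (1.07×(0.244+0.289)) = 0.3797/0.5703 = 0.666.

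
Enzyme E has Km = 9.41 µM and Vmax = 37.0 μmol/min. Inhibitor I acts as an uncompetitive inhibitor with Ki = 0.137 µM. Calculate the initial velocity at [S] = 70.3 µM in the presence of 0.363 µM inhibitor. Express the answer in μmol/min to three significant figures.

9.78 μmol/min

α = 1 + [I]/Ki = 1 + 0.363/0.137 = 3.650.
For an uncompetitive inhibitor, both parameters are divided by α, giving Vmax/α and Km/α: Km,app = 2.58 µM, Vmax,app = 10.1 μmol/min.
v = Vmax,app·[S]/(Km,app + [S]) = 10.1 × 70.3/(2.58 + 70.3) = 9.78 μmol/min.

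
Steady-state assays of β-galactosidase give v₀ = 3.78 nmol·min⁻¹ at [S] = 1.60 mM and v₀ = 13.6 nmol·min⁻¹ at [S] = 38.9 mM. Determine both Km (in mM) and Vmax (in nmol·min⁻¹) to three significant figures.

Km = 4.88 mM; Vmax = 15.3 nmol·min⁻¹

From v = Vmax[S]/(Km+[S]), each point gives Vmax = v(Km+[S])/[S].
Equating: 3.78(Km+1.60)/1.60 = 13.6(Km+38.9)/38.9.
2.362·Km + 3.78 = 0.3496·Km + 13.6, so (2.362 − 0.3496)·Km = 13.6 − 3.78.
Km = 9.820/2.013 = 4.88 mM; then Vmax = 3.78(4.88+1.60)/1.60 = 15.3 nmol·min⁻¹.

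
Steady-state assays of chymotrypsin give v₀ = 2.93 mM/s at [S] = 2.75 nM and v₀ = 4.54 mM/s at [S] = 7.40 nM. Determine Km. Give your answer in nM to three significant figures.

3.56 nM

From v = Vmax[S]/(Km+[S]), each point gives Vmax = v(Km+[S])/[S].
Equating: 2.93(Km+2.75)/2.75 = 4.54(Km+7.40)/7.40.
1.065·Km + 2.93 = 0.6135·Km + 4.54, so (1.065 − 0.6135)·Km = 4.54 − 2.93.
Km = 1.610/0.4519 = 3.56 nM; then Vmax = 2.93(3.56+2.75)/2.75 = 6.73 mM/s.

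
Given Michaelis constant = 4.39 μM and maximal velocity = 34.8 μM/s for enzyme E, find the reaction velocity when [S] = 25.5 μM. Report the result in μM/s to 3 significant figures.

29.7 μM/s

[S]/(Km+[S]) = 25.5/29.89 = 0.8531, the fractional saturation.
v = 0.8531 × Vmax = 0.8531 × 34.8 = 29.7 μM/s.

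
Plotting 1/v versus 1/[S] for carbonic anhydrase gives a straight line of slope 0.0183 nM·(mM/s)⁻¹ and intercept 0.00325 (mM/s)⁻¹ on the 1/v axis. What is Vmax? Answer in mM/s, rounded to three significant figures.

The y-intercept of a Lineweaver–Burk plot equals 1/Vmax, so Vmax = 1/0.00325 = 308 mM/s.

308 mM/s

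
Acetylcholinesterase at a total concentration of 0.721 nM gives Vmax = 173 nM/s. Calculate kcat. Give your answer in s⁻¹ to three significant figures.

kcat = Vmax/[E]total = 173 nM/s / 0.721 nM = 240 s⁻¹.

240 s⁻¹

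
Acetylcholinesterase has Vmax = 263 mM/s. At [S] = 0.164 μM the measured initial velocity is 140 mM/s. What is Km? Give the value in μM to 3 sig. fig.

0.144 μM

v/Vmax = 140/263 = 0.5323 = [S]/(Km+[S]).
So Km + [S] = [S]/0.5323 = 0.3081 μM, giving Km = 0.3081 − 0.164 = 0.144 μM.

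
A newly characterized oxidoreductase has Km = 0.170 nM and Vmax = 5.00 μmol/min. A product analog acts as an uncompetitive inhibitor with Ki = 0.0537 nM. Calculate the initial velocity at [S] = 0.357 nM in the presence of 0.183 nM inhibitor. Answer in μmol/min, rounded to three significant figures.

With α = 1 + [I]/Ki = 1 + 0.183/0.0537 = 4.408, the uncompetitive rate law is v = (Vmax/α)·[S] / (Km/α + [S]).
v = (5.00/4.408)×0.357 / (0.170/4.408 + 0.357) = 0.4050/0.3956 = 1.02 μmol/min.

1.02 μmol/min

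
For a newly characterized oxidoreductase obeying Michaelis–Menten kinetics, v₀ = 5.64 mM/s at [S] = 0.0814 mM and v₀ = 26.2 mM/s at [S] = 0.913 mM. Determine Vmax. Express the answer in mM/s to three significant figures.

From v = Vmax[S]/(Km+[S]), each point gives Vmax = v(Km+[S])/[S].
Equating: 5.64(Km+0.0814)/0.0814 = 26.2(Km+0.913)/0.913.
69.29·Km + 5.64 = 28.70·Km + 26.2, so (69.29 − 28.70)·Km = 26.2 − 5.64.
Km = 20.56/40.59 = 0.507 mM; then Vmax = 5.64(0.507+0.0814)/0.0814 = 40.7 mM/s.

40.7 mM/s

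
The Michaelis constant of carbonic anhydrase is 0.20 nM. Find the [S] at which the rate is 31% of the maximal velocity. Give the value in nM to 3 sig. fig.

v/Vmax = [S]/(Km+[S]) = 0.31, so [S] = Km·0.31/(1 − 0.31) = 0.20 × 0.4493.
[S] = 0.0899 nM.

0.0899 nM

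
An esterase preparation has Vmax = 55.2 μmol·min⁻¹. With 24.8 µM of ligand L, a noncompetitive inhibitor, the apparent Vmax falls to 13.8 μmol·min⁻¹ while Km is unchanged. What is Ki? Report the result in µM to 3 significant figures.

Noncompetitive: Vmax,app = Vmax/α with α = 1 + [I]/Ki.
α = Vmax/Vmax,app = 55.2/13.8 = 4.000.
Since α = 1 + [I]/Ki, [I]/Ki = 4.000 − 1 = 3.000 and Ki = 24.8/3.000 = 8.27 µM.

8.27 µM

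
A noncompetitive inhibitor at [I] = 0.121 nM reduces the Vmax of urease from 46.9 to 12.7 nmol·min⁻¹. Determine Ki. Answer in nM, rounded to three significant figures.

Noncompetitive: Vmax,app = Vmax/α with α = 1 + [I]/Ki.
α = Vmax/Vmax,app = 46.9/12.7 = 3.693.
Since α = 1 + [I]/Ki, [I]/Ki = 3.693 − 1 = 2.693 and Ki = 0.121/2.693 = 0.0449 nM.

0.0449 nM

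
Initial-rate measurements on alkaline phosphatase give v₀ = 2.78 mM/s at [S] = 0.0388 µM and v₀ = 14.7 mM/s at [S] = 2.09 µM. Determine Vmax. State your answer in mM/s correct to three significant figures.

16.0 mM/s

From v = Vmax[S]/(Km+[S]), each point gives Vmax = v(Km+[S])/[S].
Equating: 2.78(Km+0.0388)/0.0388 = 14.7(Km+2.09)/2.09.
71.65·Km + 2.78 = 7.033·Km + 14.7, so (71.65 − 7.033)·Km = 14.7 − 2.78.
Km = 11.92/64.62 = 0.184 µM; then Vmax = 2.78(0.184+0.0388)/0.0388 = 16.0 mM/s.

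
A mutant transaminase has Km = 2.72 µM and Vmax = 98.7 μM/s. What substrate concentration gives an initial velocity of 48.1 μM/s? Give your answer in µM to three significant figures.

Rearranging v = Vmax[S]/(Km+[S]) gives [S] = Km·v/(Vmax − v).
[S] = 2.72 × 48.1 / (98.7 − 48.1) = 130.8/50.60 = 2.59 µM.

2.59 µM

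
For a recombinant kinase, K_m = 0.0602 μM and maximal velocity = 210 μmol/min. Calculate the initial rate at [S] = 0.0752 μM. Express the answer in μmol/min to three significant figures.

117 μmol/min

v = Vmax·[S]/(Km + [S]) = 210 × 0.0752 / (0.0602 + 0.0752)
  = 15.79 / 0.1354 = 117 μmol/min.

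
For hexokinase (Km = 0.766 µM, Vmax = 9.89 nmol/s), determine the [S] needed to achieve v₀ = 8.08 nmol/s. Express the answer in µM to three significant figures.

3.42 µM

The required fractional saturation is v/Vmax = 8.08/9.89 = 0.8170.
Then [S]/(Km+[S]) = 0.8170 ⇒ [S] = 0.766 × 0.8170/(1 − 0.8170) = 3.42 µM.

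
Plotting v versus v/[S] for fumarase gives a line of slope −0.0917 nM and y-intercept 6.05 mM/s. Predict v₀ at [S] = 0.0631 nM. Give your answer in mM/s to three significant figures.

In the Eadie–Hofstee form v = Vmax − Km·(v/[S]), the slope is −Km and the intercept is Vmax, so Km = 0.0917 nM and Vmax = 6.05 mM/s.
v = 6.05 × 0.0631/(0.0917 + 0.0631) = 2.47 mM/s.

2.47 mM/s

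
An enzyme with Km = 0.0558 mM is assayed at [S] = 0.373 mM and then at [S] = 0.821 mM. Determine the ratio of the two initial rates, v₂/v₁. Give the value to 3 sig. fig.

The fractional saturations are [S]/(Km+[S]) = 0.373/0.4288 = 0.8699 and 0.821/0.8768 = 0.9364.
v₂/v₁ is just their ratio: 0.9364/0.8699 = 1.08.

1.08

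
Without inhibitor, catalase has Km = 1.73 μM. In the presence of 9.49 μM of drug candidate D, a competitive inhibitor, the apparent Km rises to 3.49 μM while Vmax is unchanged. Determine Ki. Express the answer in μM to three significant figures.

9.33 μM

Competitive: Km,app = α·Km with α = 1 + [I]/Ki.
α = Km,app/Km = 3.49/1.73 = 2.017.
Since α = 1 + [I]/Ki, [I]/Ki = 2.017 − 1 = 1.017 and Ki = 9.49/1.017 = 9.33 μM.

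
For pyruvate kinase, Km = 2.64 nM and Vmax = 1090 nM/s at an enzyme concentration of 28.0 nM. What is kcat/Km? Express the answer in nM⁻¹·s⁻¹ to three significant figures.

14.7 nM⁻¹·s⁻¹

kcat = Vmax/[E]total = 1090/28.0 = 38.9 s⁻¹.
kcat/Km = 38.9/2.64 = 14.7 nM⁻¹·s⁻¹.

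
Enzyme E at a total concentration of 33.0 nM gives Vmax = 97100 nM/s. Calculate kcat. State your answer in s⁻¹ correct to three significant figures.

2940 s⁻¹

kcat = Vmax/[E]total = 97100 nM/s / 33.0 nM = 2940 s⁻¹.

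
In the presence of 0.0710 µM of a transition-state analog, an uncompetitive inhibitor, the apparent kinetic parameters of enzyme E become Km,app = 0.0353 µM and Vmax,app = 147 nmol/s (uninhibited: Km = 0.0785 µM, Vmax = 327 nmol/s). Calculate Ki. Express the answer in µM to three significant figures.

0.0580 µM

Uncompetitive: Vmax,app = Vmax/α (and Km,app = Km/α) with α = 1 + [I]/Ki.
α = Vmax/Vmax,app = 327/147 = 2.224.
Ki = [I]/(α − 1) = 0.0710/1.224 = 0.0580 µM.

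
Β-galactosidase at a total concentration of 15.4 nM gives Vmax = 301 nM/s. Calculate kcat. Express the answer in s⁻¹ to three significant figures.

19.5 s⁻¹

kcat = Vmax/[E]total = 301 nM/s / 15.4 nM = 19.5 s⁻¹.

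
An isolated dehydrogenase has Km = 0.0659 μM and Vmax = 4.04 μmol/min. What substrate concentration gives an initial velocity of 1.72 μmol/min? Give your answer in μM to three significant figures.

0.0489 μM

The required fractional saturation is v/Vmax = 1.72/4.04 = 0.4257.
Then [S]/(Km+[S]) = 0.4257 ⇒ [S] = 0.0659 × 0.4257/(1 − 0.4257) = 0.0489 μM.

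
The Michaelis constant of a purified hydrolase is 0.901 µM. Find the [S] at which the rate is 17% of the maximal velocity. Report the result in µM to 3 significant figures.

v/Vmax = [S]/(Km+[S]) = 0.17, so [S] = Km·0.17/(1 − 0.17) = 0.901 × 0.2048.
[S] = 0.185 µM.

0.185 µM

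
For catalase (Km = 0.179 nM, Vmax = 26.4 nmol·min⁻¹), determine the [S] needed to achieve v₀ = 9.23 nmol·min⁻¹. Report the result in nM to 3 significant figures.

The required fractional saturation is v/Vmax = 9.23/26.4 = 0.3496.
Then [S]/(Km+[S]) = 0.3496 ⇒ [S] = 0.179 × 0.3496/(1 − 0.3496) = 0.0962 nM.

0.0962 nM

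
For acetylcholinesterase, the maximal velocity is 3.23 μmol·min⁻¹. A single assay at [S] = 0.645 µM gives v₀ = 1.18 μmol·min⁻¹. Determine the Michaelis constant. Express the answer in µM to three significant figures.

1.12 µM

v/Vmax = 1.18/3.23 = 0.3653 = [S]/(Km+[S]).
So Km + [S] = [S]/0.3653 = 1.766 µM, giving Km = 1.766 − 0.645 = 1.12 µM.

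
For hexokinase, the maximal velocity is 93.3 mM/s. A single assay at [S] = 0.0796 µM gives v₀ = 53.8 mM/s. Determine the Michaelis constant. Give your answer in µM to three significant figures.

0.0584 µM

v/Vmax = 53.8/93.3 = 0.5766 = [S]/(Km+[S]).
So Km + [S] = [S]/0.5766 = 0.1380 µM, giving Km = 0.1380 − 0.0796 = 0.0584 µM.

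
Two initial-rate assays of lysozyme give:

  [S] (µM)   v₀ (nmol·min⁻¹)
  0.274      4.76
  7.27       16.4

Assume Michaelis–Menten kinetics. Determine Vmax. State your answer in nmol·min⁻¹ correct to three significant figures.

18.1 nmol·min⁻¹

From v = Vmax[S]/(Km+[S]), each point gives Vmax = v(Km+[S])/[S].
Equating: 4.76(Km+0.274)/0.274 = 16.4(Km+7.27)/7.27.
17.37·Km + 4.76 = 2.256·Km + 16.4, so (17.37 − 2.256)·Km = 16.4 − 4.76.
Km = 11.64/15.12 = 0.770 µM; then Vmax = 4.76(0.770+0.274)/0.274 = 18.1 nmol·min⁻¹.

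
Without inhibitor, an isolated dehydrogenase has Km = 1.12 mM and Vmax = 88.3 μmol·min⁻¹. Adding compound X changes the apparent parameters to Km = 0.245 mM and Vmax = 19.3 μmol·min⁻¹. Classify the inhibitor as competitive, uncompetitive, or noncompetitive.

Both Km and Vmax decrease by the same factor (~4.57-fold) — characteristic of uncompetitive inhibition.

uncompetitive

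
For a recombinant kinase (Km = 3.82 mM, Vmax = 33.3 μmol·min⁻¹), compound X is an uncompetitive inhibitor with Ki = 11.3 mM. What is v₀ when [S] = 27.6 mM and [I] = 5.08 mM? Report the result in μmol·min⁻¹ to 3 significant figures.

21.0 μmol·min⁻¹

α = 1 + [I]/Ki = 1 + 5.08/11.3 = 1.450.
For an uncompetitive inhibitor, both parameters are divided by α, giving Vmax/α and Km/α: Km,app = 2.64 mM, Vmax,app = 23.0 μmol·min⁻¹.
v = Vmax,app·[S]/(Km,app + [S]) = 23.0 × 27.6/(2.64 + 27.6) = 21.0 μmol·min⁻¹.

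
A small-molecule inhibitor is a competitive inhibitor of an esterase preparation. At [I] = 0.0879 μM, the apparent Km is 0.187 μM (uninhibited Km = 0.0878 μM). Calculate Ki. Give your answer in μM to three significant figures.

Competitive: Km,app = α·Km with α = 1 + [I]/Ki.
α = Km,app/Km = 0.187/0.0878 = 2.130.
Ki = [I]/(α − 1) = 0.0879/1.130 = 0.0778 μM.

0.0778 μM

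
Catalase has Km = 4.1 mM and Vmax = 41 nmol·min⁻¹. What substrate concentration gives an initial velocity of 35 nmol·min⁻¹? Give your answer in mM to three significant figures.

23.9 mM

Rearranging v = Vmax[S]/(Km+[S]) gives [S] = Km·v/(Vmax − v).
[S] = 4.1 × 35 / (41 − 35) = 143.5/6.000 = 23.9 mM.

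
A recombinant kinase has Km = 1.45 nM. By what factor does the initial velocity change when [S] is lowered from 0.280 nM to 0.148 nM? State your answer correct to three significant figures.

Since Vmax cancels, v₂/v₁ = [S]₂(Km+[S]₁) / [S]₁(Km+[S]₂).
= 0.148×(1.45+0.280) / (0.280×(1.45+0.148)) = 0.2560/0.4474 = 0.572.

0.572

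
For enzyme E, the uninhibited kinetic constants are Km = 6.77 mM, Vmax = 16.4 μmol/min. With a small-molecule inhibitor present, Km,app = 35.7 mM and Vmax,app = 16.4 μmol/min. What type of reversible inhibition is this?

competitive

Km increases (6.77 → 35.7 mM) while Vmax is unchanged — the hallmark of competitive inhibition.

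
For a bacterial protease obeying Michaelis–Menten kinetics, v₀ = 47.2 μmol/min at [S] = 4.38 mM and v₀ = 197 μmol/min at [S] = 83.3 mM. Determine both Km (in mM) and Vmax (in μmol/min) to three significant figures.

From v = Vmax[S]/(Km+[S]), each point gives Vmax = v(Km+[S])/[S].
Equating: 47.2(Km+4.38)/4.38 = 197(Km+83.3)/83.3.
10.78·Km + 47.2 = 2.365·Km + 197, so (10.78 − 2.365)·Km = 197 − 47.2.
Km = 149.8/8.411 = 17.8 mM; then Vmax = 47.2(17.8+4.38)/4.38 = 239 μmol/min.

Km = 17.8 mM; Vmax = 239 μmol/min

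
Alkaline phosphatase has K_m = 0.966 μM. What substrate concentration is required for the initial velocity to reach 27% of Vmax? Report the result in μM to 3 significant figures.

0.357 μM

v/Vmax = [S]/(Km+[S]) = 0.27, so [S] = Km·0.27/(1 − 0.27) = 0.966 × 0.3699.
[S] = 0.357 μM.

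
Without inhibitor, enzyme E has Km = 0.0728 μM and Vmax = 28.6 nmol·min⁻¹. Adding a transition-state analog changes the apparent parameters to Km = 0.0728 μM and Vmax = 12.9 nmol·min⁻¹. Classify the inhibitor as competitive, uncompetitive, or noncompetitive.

Vmax decreases (28.6 → 12.9 nmol·min⁻¹) while Km is unchanged — pure noncompetitive inhibition.

noncompetitive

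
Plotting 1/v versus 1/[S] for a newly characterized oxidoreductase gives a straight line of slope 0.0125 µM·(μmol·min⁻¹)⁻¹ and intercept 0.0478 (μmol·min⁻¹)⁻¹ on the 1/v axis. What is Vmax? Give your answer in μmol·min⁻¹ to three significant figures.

The y-intercept of a Lineweaver–Burk plot equals 1/Vmax, so Vmax = 1/0.0478 = 20.9 μmol·min⁻¹.

20.9 μmol·min⁻¹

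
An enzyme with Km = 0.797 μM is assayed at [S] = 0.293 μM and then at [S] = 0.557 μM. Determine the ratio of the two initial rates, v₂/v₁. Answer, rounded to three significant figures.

1.53

Since Vmax cancels, v₂/v₁ = [S]₂(Km+[S]₁) / [S]₁(Km+[S]₂).
= 0.557×(0.797+0.293) / (0.293×(0.797+0.557)) = 0.6071/0.3967 = 1.53.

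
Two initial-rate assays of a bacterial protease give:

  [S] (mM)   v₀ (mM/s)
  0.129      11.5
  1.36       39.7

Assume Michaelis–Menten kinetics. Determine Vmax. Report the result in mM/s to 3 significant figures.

53.4 mM/s

In reciprocal form, 1/v = (Km/Vmax)·(1/[S]) + 1/Vmax. The two points give (1/[S], 1/v) = (7.752, 0.08696) and (0.7353, 0.02519).
Slope = (0.08696 − 0.02519)/(7.752 − 0.7353) = 0.008803; intercept = 0.08696 − 0.008803×7.752 = 0.01872.
Vmax = 1/intercept = 53.4 mM/s; Km = slope × Vmax = 0.008803 × 53.4 = 0.470 mM.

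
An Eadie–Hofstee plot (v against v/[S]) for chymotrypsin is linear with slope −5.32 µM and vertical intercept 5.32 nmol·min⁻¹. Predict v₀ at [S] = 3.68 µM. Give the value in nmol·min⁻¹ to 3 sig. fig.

In the Eadie–Hofstee form v = Vmax − Km·(v/[S]), the slope is −Km and the intercept is Vmax, so Km = 5.32 µM and Vmax = 5.32 nmol·min⁻¹.
v = 5.32 × 3.68/(5.32 + 3.68) = 2.18 nmol·min⁻¹.

2.18 nmol·min⁻¹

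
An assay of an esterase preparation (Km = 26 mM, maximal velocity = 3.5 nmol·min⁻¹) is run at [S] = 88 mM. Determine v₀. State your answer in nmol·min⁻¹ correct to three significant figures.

2.70 nmol·min⁻¹

[S]/(Km+[S]) = 88/114.0 = 0.7719, the fractional saturation.
v = 0.7719 × Vmax = 0.7719 × 3.5 = 2.70 nmol·min⁻¹.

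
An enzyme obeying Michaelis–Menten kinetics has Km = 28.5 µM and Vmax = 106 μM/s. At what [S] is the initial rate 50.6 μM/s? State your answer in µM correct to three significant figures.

Rearranging v = Vmax[S]/(Km+[S]) gives [S] = Km·v/(Vmax − v).
[S] = 28.5 × 50.6 / (106 − 50.6) = 1442/55.40 = 26.0 µM.

26.0 µM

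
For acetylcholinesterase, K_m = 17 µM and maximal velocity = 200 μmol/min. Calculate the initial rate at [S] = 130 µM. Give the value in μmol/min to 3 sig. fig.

177 μmol/min

[S]/(Km+[S]) = 130/147.0 = 0.8844, the fractional saturation.
v = 0.8844 × Vmax = 0.8844 × 200 = 177 μmol/min.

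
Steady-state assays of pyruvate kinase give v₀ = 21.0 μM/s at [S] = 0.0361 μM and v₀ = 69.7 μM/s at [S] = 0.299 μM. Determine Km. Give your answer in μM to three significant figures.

0.140 μM

From v = Vmax[S]/(Km+[S]), each point gives Vmax = v(Km+[S])/[S].
Equating: 21.0(Km+0.0361)/0.0361 = 69.7(Km+0.299)/0.299.
581.7·Km + 21.0 = 233.1·Km + 69.7, so (581.7 − 233.1)·Km = 69.7 − 21.0.
Km = 48.70/348.6 = 0.140 μM; then Vmax = 21.0(0.140+0.0361)/0.0361 = 102 μM/s.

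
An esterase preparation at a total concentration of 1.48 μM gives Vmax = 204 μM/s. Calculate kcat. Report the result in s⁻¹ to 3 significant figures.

kcat = Vmax/[E]total = 204 μM/s / 1.48 μM = 138 s⁻¹.

138 s⁻¹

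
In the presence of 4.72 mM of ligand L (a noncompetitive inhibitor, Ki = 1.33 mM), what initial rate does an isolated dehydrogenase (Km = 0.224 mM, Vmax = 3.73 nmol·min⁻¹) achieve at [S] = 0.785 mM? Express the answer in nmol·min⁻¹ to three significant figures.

0.638 nmol·min⁻¹

α = 1 + [I]/Ki = 1 + 4.72/1.33 = 4.549.
For a noncompetitive inhibitor, Vmax is reduced to Vmax/α while Km is unchanged: Km,app = 0.224 mM, Vmax,app = 0.820 nmol·min⁻¹.
v = Vmax,app·[S]/(Km,app + [S]) = 0.820 × 0.785/(0.224 + 0.785) = 0.638 nmol·min⁻¹.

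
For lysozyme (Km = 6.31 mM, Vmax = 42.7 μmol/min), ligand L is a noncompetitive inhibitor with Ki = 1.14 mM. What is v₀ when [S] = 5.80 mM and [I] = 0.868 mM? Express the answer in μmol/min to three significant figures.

11.6 μmol/min

With α = 1 + [I]/Ki = 1 + 0.868/1.14 = 1.761, the noncompetitive rate law is v = (Vmax/α)·[S] / (Km + [S]).
v = (42.7/1.761)×5.80 / (6.31 + 5.80) = 140.6/12.11 = 11.6 μmol/min.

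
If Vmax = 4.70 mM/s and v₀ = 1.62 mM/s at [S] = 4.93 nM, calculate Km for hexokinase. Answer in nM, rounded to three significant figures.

9.37 nM

v/Vmax = 1.62/4.70 = 0.3447 = [S]/(Km+[S]).
So Km + [S] = [S]/0.3447 = 14.30 nM, giving Km = 14.30 − 4.93 = 9.37 nM.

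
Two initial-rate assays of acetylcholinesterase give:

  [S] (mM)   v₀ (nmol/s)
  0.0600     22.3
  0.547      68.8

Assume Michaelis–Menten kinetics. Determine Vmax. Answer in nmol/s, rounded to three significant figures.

92.6 nmol/s

From v = Vmax[S]/(Km+[S]), each point gives Vmax = v(Km+[S])/[S].
Equating: 22.3(Km+0.0600)/0.0600 = 68.8(Km+0.547)/0.547.
371.7·Km + 22.3 = 125.8·Km + 68.8, so (371.7 − 125.8)·Km = 68.8 − 22.3.
Km = 46.50/245.9 = 0.189 mM; then Vmax = 22.3(0.189+0.0600)/0.0600 = 92.6 nmol/s.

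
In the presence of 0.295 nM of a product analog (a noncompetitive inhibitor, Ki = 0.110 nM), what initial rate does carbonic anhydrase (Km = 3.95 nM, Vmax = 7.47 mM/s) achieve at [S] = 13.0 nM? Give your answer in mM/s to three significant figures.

1.56 mM/s

α = 1 + [I]/Ki = 1 + 0.295/0.110 = 3.682.
For a noncompetitive inhibitor, Vmax is reduced to Vmax/α while Km is unchanged: Km,app = 3.95 nM, Vmax,app = 2.03 mM/s.
v = Vmax,app·[S]/(Km,app + [S]) = 2.03 × 13.0/(3.95 + 13.0) = 1.56 mM/s.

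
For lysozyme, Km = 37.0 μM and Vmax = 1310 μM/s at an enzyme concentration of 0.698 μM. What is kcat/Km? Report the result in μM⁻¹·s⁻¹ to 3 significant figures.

50.7 μM⁻¹·s⁻¹

kcat = Vmax/[E]total = 1310/0.698 = 1880 s⁻¹.
kcat/Km = 1880/37.0 = 50.7 μM⁻¹·s⁻¹.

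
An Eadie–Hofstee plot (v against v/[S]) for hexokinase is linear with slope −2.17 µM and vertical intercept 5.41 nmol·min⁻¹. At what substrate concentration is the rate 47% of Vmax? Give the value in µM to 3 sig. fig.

1.92 µM

The Eadie–Hofstee slope gives Km = 2.17 µM (slope = −Km).
v/Vmax = [S]/(Km+[S]) = 0.47 ⇒ [S] = Km·0.47/(1−0.47) = 2.17 × 0.8868 = 1.92 µM.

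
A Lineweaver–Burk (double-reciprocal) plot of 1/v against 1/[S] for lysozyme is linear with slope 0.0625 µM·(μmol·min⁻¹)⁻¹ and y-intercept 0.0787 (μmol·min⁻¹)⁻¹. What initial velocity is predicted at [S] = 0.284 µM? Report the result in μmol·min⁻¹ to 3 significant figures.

3.35 μmol·min⁻¹

The y-intercept is 1/Vmax, so Vmax = 1/0.0787 = 12.7 μmol·min⁻¹.
The slope is Km/Vmax, so Km = 0.0625 × 12.7 = 0.794 µM.
Then v = 12.7 × 0.284/(0.794 + 0.284) = 3.35 μmol·min⁻¹.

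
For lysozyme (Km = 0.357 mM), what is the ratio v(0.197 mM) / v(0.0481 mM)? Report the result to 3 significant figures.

Since Vmax cancels, v₂/v₁ = [S]₂(Km+[S]₁) / [S]₁(Km+[S]₂).
= 0.197×(0.357+0.0481) / (0.0481×(0.357+0.197)) = 0.07980/0.02665 = 2.99.

2.99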